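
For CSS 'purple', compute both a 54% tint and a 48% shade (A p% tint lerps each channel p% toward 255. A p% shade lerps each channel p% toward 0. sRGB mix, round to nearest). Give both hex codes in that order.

#C58AC5, #430043

CSS purple is rgb(128, 0, 128).
54% tint:
  R: 128 + 68.58 = 196.58 → 197
  G: 0 + 0.54×(255−0) = 0 + 137.7 = 137.7 → 138
  B: 128 + 68.58 = 196.58 → 197
  → #C58AC5
48% shade:
  R: 128 + 0.48×(0−128) = 128 − 61.44 = 66.56 → 67
  G: 0 + 0.48×(0−0) = 0 + 0 = 0 → 0
  B: 128 + 0.48×(0−128) = 128 − 61.44 = 66.56 → 67
  → #430043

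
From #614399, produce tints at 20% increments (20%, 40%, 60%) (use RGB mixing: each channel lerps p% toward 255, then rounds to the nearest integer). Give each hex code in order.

#8169AD, #A08EC2, #C0B4D6

#614399 is rgb(97, 67, 153).
20%: (97 + 31.6 = 128.6→129, 67 + 37.6 = 104.6→105, 153 + 20.4 = 173.4→173) → #8169AD
40%: (97 + 63.2 = 160.2→160, 67 + 75.2 = 142.2→142, 153 + 40.8 = 193.8→194) → #A08EC2
60%: (97 + 94.8 = 191.8→192, 67 + 112.8 = 179.8→180, 153 + 61.2 = 214.2→214) → #C0B4D6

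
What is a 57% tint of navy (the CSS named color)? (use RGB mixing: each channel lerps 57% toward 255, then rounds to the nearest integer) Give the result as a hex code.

CSS navy is rgb(0, 0, 128).
Lerp each channel 57% toward 255:
  R: 0 + 0.57×(255−0) = 0 + 145.35 = 145.35 → 145
  G: 0 + 0.57×(255−0) = 0 + 145.35 = 145.35 → 145
  B: 128 + 72.39 = 200.39 → 200
rgb(145, 145, 200) = #9191c8.

#9191c8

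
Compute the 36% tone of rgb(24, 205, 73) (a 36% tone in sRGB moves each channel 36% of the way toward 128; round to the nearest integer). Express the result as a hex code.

Lerp each channel 36% toward 128:
  R: 24 + 0.36×(128−24) = 24 + 37.44 = 61.44 → 61
  G: 205 + 0.36×(128−205) = 205 − 27.72 = 177.28 → 177
  B: 73 + 0.36×(128−73) = 73 + 19.8 = 92.8 → 93
rgb(61, 177, 93) = #3db15d.

#3db15d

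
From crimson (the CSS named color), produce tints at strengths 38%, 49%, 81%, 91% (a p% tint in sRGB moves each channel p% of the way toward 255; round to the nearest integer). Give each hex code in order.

CSS crimson is rgb(220, 20, 60).
38%: (220 + 13.3 = 233.3→233, 20 + 89.3 = 109.3→109, 60 + 74.1 = 134.1→134) → #e96d86
49%: (220 + 17.15 = 237.15→237, 20 + 115.15 = 135.15→135, 60 + 95.55 = 155.55→156) → #ed879c
81%: (220 + 28.35 = 248.35→248, 20 + 190.35 = 210.35→210, 60 + 157.95 = 217.95→218) → #f8d2da
91%: (220 + 31.85 = 251.85→252, 20 + 213.85 = 233.85→234, 60 + 177.45 = 237.45→237) → #fceaed

#e96d86, #ed879c, #f8d2da, #fceaed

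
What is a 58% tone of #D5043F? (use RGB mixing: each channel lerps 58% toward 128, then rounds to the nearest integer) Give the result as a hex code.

#D5043F is rgb(213, 4, 63).
Per channel, c → c + 0.58(128 − c):
  R: 213 + 0.58×(128−213) = 213 − 49.3 = 163.7 → 164
  G: 4 + 0.58×(128−4) = 4 + 71.92 = 75.92 → 76
  B: 63 + 37.7 = 100.7 → 101
rgb(164, 76, 101) = #A44C65.

#A44C65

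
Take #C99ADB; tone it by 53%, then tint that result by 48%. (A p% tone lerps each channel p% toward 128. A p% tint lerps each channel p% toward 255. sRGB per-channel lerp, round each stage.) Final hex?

#CFC3D3

#C99ADB is rgb(201, 154, 219).
Lerp each channel 53% toward 128:
  R: 201 − 38.69 = 162.31 → 162
  G: 154 − 13.78 = 140.22 → 140
  B: 219 − 48.23 = 170.77 → 171
After the tone: rgb(162, 140, 171) = #A28CAB.
A 48% tint moves each channel 48% toward 255:
  R: 162 + 0.48×(255−162) = 162 + 44.64 = 206.64 → 207
  G: 140 + 55.2 = 195.2 → 195
  B: 171 + 40.32 = 211.32 → 211
rgb(207, 195, 211) = #CFC3D3.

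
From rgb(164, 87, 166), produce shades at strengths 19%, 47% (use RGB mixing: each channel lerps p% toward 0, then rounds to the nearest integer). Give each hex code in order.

19%: (164 − 31.16 = 132.84→133, 87 − 16.53 = 70.47→70, 166 − 31.54 = 134.46→134) → #854686
47%: (164 − 77.08 = 86.92→87, 87 − 40.89 = 46.11→46, 166 − 78.02 = 87.98→88) → #572e58

#854686, #572e58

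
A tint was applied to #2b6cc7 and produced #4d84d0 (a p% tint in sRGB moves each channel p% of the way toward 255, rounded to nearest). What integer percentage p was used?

16%

#2b6cc7 is rgb(43, 108, 199); #4d84d0 is rgb(77, 132, 208).
On the R channel (widest range): 77 ≈ 43 + (p/100)(255 − 43), so p ≈ 100×(77 − 43)/(255 − 43) = 3400/212 = 16.04.
p = 16 reproduces all three channels after rounding.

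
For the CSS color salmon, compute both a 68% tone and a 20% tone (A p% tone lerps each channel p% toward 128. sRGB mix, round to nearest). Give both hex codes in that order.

#A7807C, #E28075

CSS salmon is rgb(250, 128, 114).
68% tone:
  R: 250 + 0.68×(128−250) = 250 − 82.96 = 167.04 → 167
  G: 128 + 0 = 128 → 128
  B: 114 + 0.68×(128−114) = 114 + 9.52 = 123.52 → 124
  → #A7807C
20% tone:
  R: 250 + 0.2×(128−250) = 250 − 24.4 = 225.6 → 226
  G: 128 + 0 = 128 → 128
  B: 114 + 0.2×(128−114) = 114 + 2.8 = 116.8 → 117
  → #E28075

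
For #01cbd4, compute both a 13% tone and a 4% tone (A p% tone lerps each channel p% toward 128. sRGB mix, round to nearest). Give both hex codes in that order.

#01cbd4 is rgb(1, 203, 212).
13% tone:
  R: 1 + 0.13×(128−1) = 1 + 16.51 = 17.51 → 18
  G: 203 + 0.13×(128−203) = 203 − 9.75 = 193.25 → 193
  B: 212 + 0.13×(128−212) = 212 − 10.92 = 201.08 → 201
  → #12c1c9
4% tone:
  R: 1 + 5.08 = 6.08 → 6
  G: 203 − 3 = 200 → 200
  B: 212 + 0.04×(128−212) = 212 − 3.36 = 208.64 → 209
  → #06c8d1

#12c1c9, #06c8d1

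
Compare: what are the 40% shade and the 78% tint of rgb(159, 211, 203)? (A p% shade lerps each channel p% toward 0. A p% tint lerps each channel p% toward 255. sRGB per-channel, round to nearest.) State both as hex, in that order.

#5F7F7A, #EAF5F4

40% shade:
  R: 159 + 0.4×(0−159) = 159 − 63.6 = 95.4 → 95
  G: 211 − 84.4 = 126.6 → 127
  B: 203 + 0.4×(0−203) = 203 − 81.2 = 121.8 → 122
  → #5F7F7A
78% tint:
  R: 159 + 0.78×(255−159) = 159 + 74.88 = 233.88 → 234
  G: 211 + 0.78×(255−211) = 211 + 34.32 = 245.32 → 245
  B: 203 + 0.78×(255−203) = 203 + 40.56 = 243.56 → 244
  → #EAF5F4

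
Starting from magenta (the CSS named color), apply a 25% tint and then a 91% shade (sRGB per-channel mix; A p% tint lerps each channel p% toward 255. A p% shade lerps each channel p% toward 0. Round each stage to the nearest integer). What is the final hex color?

CSS magenta is rgb(255, 0, 255).
Lerp each channel 25% toward 255:
  R: 255 + 0 = 255 → 255
  G: 0 + 63.75 = 63.75 → 64
  B: 255 + 0 = 255 → 255
After the tint: rgb(255, 64, 255) = #FF40FF.
A 91% shade moves each channel 91% toward 0:
  R: 255 − 232.05 = 22.95 → 23
  G: 64 + 0.91×(0−64) = 64 − 58.24 = 5.76 → 6
  B: 255 + 0.91×(0−255) = 255 − 232.05 = 22.95 → 23
rgb(23, 6, 23) = #170617.

#170617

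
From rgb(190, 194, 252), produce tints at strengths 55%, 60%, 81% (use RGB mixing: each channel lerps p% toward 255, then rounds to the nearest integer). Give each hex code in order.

#e2e4fe, #e5e7fe, #f3f3fe

55%: (190 + 35.75 = 225.75→226, 194 + 33.55 = 227.55→228, 252 + 1.65 = 253.65→254) → #e2e4fe
60%: (190 + 39 = 229→229, 194 + 36.6 = 230.6→231, 252 + 1.8 = 253.8→254) → #e5e7fe
81%: (190 + 52.65 = 242.65→243, 194 + 49.41 = 243.41→243, 252 + 2.43 = 254.43→254) → #f3f3fe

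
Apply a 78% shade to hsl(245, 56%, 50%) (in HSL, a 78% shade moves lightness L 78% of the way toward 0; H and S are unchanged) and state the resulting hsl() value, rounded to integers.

hsl(245, 56%, 11%)

L moves 78% from 50 toward 0: 50 − 39 = 11 → 11.
H and S are unchanged.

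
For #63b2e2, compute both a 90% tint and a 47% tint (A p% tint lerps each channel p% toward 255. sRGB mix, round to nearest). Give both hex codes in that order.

#eff7fc, #acd6f0

#63b2e2 is rgb(99, 178, 226).
90% tint:
  R: 99 + 0.9×(255−99) = 99 + 140.4 = 239.4 → 239
  G: 178 + 69.3 = 247.3 → 247
  B: 226 + 0.9×(255−226) = 226 + 26.1 = 252.1 → 252
  → #eff7fc
47% tint:
  R: 99 + 0.47×(255−99) = 99 + 73.32 = 172.32 → 172
  G: 178 + 0.47×(255−178) = 178 + 36.19 = 214.19 → 214
  B: 226 + 0.47×(255−226) = 226 + 13.63 = 239.63 → 240
  → #acd6f0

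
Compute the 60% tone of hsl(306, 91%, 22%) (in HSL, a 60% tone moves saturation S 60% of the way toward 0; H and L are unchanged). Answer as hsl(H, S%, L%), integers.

hsl(306, 36%, 22%)

S moves 60% from 91 toward 0: 91 − 54.6 = 36.4 → 36.
H and L are unchanged.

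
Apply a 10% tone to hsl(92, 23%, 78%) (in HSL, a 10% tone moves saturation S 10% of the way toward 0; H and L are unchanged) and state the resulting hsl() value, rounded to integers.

S moves 10% from 23 toward 0: 23 − 2.3 = 20.7 → 21.
H and L are unchanged.

hsl(92, 21%, 78%)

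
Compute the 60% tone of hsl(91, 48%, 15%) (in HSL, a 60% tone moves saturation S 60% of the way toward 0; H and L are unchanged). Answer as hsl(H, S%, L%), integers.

hsl(91, 19%, 15%)

S moves 60% from 48 toward 0: 48 − 28.8 = 19.2 → 19.
H and L are unchanged.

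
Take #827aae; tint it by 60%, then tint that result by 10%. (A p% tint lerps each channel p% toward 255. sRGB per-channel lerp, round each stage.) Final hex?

#827aae is rgb(130, 122, 174).
A 60% tint moves each channel 60% toward 255:
  R: 130 + 0.6×(255−130) = 130 + 75 = 205 → 205
  G: 122 + 79.8 = 201.8 → 202
  B: 174 + 0.6×(255−174) = 174 + 48.6 = 222.6 → 223
After the tint: rgb(205, 202, 223) = #cdcadf.
Per channel, c → c + 0.1(255 − c):
  R: 205 + 0.1×(255−205) = 205 + 5 = 210 → 210
  G: 202 + 5.3 = 207.3 → 207
  B: 223 + 3.2 = 226.2 → 226
rgb(210, 207, 226) = #d2cfe2.

#d2cfe2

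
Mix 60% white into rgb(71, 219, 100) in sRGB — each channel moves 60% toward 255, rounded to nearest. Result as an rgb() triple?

rgb(181, 241, 193)

Per channel, c → c + 0.6(255 − c):
  R: 71 + 110.4 = 181.4 → 181
  G: 219 + 0.6×(255−219) = 219 + 21.6 = 240.6 → 241
  B: 100 + 93 = 193 → 193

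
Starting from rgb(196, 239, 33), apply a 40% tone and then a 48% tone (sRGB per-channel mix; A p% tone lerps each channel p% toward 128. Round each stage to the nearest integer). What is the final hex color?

Per channel, c → c + 0.4(128 − c):
  R: 196 + 0.4×(128−196) = 196 − 27.2 = 168.8 → 169
  G: 239 − 44.4 = 194.6 → 195
  B: 33 + 38 = 71 → 71
After the tone: rgb(169, 195, 71) = #a9c347.
Per channel, c → c + 0.48(128 − c):
  R: 169 + 0.48×(128−169) = 169 − 19.68 = 149.32 → 149
  G: 195 + 0.48×(128−195) = 195 − 32.16 = 162.84 → 163
  B: 71 + 0.48×(128−71) = 71 + 27.36 = 98.36 → 98
rgb(149, 163, 98) = #95a362.

#95a362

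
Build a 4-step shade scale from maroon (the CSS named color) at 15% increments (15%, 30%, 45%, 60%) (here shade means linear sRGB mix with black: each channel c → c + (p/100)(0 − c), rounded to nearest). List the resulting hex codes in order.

CSS maroon is rgb(128, 0, 0).
15%: (128 − 19.2 = 108.8→109, 0→0, 0→0) → #6d0000
30%: (128 − 38.4 = 89.6→90, 0→0, 0→0) → #5a0000
45%: (128 − 57.6 = 70.4→70, 0→0, 0→0) → #460000
60%: (128 − 76.8 = 51.2→51, 0→0, 0→0) → #330000

#6d0000, #5a0000, #460000, #330000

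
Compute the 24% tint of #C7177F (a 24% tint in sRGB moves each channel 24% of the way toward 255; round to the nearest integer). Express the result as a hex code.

#D44F9E

#C7177F is rgb(199, 23, 127).
Per channel, c → c + 0.24(255 − c):
  R: 199 + 13.44 = 212.44 → 212
  G: 23 + 55.68 = 78.68 → 79
  B: 127 + 0.24×(255−127) = 127 + 30.72 = 157.72 → 158
rgb(212, 79, 158) = #D44F9E.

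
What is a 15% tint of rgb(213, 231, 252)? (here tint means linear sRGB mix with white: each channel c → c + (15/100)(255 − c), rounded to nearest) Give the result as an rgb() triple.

Lerp each channel 15% toward 255:
  R: 213 + 6.3 = 219.3 → 219
  G: 231 + 0.15×(255−231) = 231 + 3.6 = 234.6 → 235
  B: 252 + 0.15×(255−252) = 252 + 0.45 = 252.45 → 252

rgb(219, 235, 252)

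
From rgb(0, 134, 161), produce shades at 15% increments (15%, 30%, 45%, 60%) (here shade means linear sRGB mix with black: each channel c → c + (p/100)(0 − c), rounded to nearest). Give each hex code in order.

#007289, #005e71, #004a59, #003640

15%: (0→0, 134 − 20.1 = 113.9→114, 161 − 24.15 = 136.85→137) → #007289
30%: (0→0, 134 − 40.2 = 93.8→94, 161 − 48.3 = 112.7→113) → #005e71
45%: (0→0, 134 − 60.3 = 73.7→74, 161 − 72.45 = 88.55→89) → #004a59
60%: (0→0, 134 − 80.4 = 53.6→54, 161 − 96.6 = 64.4→64) → #003640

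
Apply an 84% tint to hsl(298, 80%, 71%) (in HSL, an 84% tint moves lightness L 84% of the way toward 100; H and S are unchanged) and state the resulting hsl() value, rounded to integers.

hsl(298, 80%, 95%)

L moves 84% from 71 toward 100: 71 + 24.36 = 95.36 → 95.
H and S are unchanged.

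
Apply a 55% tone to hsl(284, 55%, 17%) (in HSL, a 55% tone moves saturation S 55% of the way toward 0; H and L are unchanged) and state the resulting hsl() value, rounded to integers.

S moves 55% from 55 toward 0: 55 − 30.25 = 24.75 → 25.
H and L are unchanged.

hsl(284, 25%, 17%)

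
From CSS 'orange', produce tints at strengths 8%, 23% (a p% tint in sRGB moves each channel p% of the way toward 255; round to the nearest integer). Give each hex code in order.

#FFAC14, #FFBA3B

CSS orange is rgb(255, 165, 0).
8%: (255→255, 165 + 7.2 = 172.2→172, 0 + 20.4 = 20.4→20) → #FFAC14
23%: (255→255, 165 + 20.7 = 185.7→186, 0 + 58.65 = 58.65→59) → #FFBA3B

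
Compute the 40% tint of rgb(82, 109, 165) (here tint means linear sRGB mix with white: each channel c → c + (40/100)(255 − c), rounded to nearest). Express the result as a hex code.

#97a7c9

A 40% tint moves each channel 40% toward 255:
  R: 82 + 69.2 = 151.2 → 151
  G: 109 + 58.4 = 167.4 → 167
  B: 165 + 36 = 201 → 201
rgb(151, 167, 201) = #97a7c9.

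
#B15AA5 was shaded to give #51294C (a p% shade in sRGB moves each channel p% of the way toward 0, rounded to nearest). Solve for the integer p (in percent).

#B15AA5 is rgb(177, 90, 165); #51294C is rgb(81, 41, 76).
On the R channel (widest range): 81 ≈ 177 + (p/100)(0 − 177), so p ≈ 100×(81 − 177)/(0 − 177) = -9600/-177 = 54.24.
p = 54 reproduces all three channels after rounding.

54%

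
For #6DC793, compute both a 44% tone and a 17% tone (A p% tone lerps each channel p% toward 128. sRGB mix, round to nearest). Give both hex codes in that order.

#6DC793 is rgb(109, 199, 147).
44% tone:
  R: 109 + 0.44×(128−109) = 109 + 8.36 = 117.36 → 117
  G: 199 − 31.24 = 167.76 → 168
  B: 147 + 0.44×(128−147) = 147 − 8.36 = 138.64 → 139
  → #75A88B
17% tone:
  R: 109 + 0.17×(128−109) = 109 + 3.23 = 112.23 → 112
  G: 199 + 0.17×(128−199) = 199 − 12.07 = 186.93 → 187
  B: 147 + 0.17×(128−147) = 147 − 3.23 = 143.77 → 144
  → #70BB90

#75A88B, #70BB90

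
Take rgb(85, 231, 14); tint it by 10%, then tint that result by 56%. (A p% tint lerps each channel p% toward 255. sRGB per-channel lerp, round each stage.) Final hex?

Per channel, c → c + 0.1(255 − c):
  R: 85 + 0.1×(255−85) = 85 + 17 = 102 → 102
  G: 231 + 0.1×(255−231) = 231 + 2.4 = 233.4 → 233
  B: 14 + 0.1×(255−14) = 14 + 24.1 = 38.1 → 38
After the tint: rgb(102, 233, 38) = #66E926.
Lerp each channel 56% toward 255:
  R: 102 + 0.56×(255−102) = 102 + 85.68 = 187.68 → 188
  G: 233 + 0.56×(255−233) = 233 + 12.32 = 245.32 → 245
  B: 38 + 121.52 = 159.52 → 160
rgb(188, 245, 160) = #BCF5A0.

#BCF5A0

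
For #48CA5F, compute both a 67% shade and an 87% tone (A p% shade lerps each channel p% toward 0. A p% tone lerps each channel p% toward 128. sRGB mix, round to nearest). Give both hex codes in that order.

#18431F, #798A7C

#48CA5F is rgb(72, 202, 95).
67% shade:
  R: 72 − 48.24 = 23.76 → 24
  G: 202 + 0.67×(0−202) = 202 − 135.34 = 66.66 → 67
  B: 95 − 63.65 = 31.35 → 31
  → #18431F
87% tone:
  R: 72 + 0.87×(128−72) = 72 + 48.72 = 120.72 → 121
  G: 202 + 0.87×(128−202) = 202 − 64.38 = 137.62 → 138
  B: 95 + 0.87×(128−95) = 95 + 28.71 = 123.71 → 124
  → #798A7C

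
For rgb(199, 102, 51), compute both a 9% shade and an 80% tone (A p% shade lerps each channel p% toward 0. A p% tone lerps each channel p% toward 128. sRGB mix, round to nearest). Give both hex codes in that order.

#B55D2E, #8E7B71

9% shade:
  R: 199 − 17.91 = 181.09 → 181
  G: 102 − 9.18 = 92.82 → 93
  B: 51 + 0.09×(0−51) = 51 − 4.59 = 46.41 → 46
  → #B55D2E
80% tone:
  R: 199 + 0.8×(128−199) = 199 − 56.8 = 142.2 → 142
  G: 102 + 0.8×(128−102) = 102 + 20.8 = 122.8 → 123
  B: 51 + 61.6 = 112.6 → 113
  → #8E7B71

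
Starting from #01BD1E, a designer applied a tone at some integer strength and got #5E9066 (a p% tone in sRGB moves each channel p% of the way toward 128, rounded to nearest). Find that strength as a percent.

#01BD1E is rgb(1, 189, 30); #5E9066 is rgb(94, 144, 102).
On the R channel (widest range): 94 ≈ 1 + (p/100)(128 − 1), so p ≈ 100×(94 − 1)/(128 − 1) = 9300/127 = 73.23.
p = 73 reproduces all three channels after rounding.

73%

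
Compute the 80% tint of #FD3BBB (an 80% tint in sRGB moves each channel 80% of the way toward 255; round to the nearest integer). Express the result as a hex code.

#FFD8F1

#FD3BBB is rgb(253, 59, 187).
An 80% tint moves each channel 80% toward 255:
  R: 253 + 1.6 = 254.6 → 255
  G: 59 + 156.8 = 215.8 → 216
  B: 187 + 0.8×(255−187) = 187 + 54.4 = 241.4 → 241
rgb(255, 216, 241) = #FFD8F1.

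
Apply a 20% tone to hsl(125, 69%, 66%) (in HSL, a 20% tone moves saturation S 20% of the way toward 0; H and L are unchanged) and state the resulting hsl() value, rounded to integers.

S moves 20% from 69 toward 0: 69 − 13.8 = 55.2 → 55.
H and L are unchanged.

hsl(125, 55%, 66%)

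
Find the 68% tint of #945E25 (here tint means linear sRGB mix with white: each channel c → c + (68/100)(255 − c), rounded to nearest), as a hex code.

#DDCBB9

#945E25 is rgb(148, 94, 37).
Per channel, c → c + 0.68(255 − c):
  R: 148 + 72.76 = 220.76 → 221
  G: 94 + 0.68×(255−94) = 94 + 109.48 = 203.48 → 203
  B: 37 + 0.68×(255−37) = 37 + 148.24 = 185.24 → 185
rgb(221, 203, 185) = #DDCBB9.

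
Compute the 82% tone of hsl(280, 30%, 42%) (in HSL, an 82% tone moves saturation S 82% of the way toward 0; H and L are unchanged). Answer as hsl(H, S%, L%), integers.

S moves 82% from 30 toward 0: 30 − 24.6 = 5.4 → 5.
H and L are unchanged.

hsl(280, 5%, 42%)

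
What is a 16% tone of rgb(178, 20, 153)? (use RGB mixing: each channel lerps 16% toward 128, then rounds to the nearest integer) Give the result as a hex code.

Lerp each channel 16% toward 128:
  R: 178 + 0.16×(128−178) = 178 − 8 = 170 → 170
  G: 20 + 0.16×(128−20) = 20 + 17.28 = 37.28 → 37
  B: 153 + 0.16×(128−153) = 153 − 4 = 149 → 149
rgb(170, 37, 149) = #AA2595.

#AA2595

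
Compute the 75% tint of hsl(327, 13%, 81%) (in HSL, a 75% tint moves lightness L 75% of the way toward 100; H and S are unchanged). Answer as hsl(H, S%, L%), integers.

hsl(327, 13%, 95%)

L moves 75% from 81 toward 100: 81 + 14.25 = 95.25 → 95.
H and S are unchanged.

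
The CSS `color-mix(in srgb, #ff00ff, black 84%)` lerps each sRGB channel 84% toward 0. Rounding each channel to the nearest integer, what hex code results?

#290029

#ff00ff is rgb(255, 0, 255).
An 84% shade moves each channel 84% toward 0:
  R: 255 + 0.84×(0−255) = 255 − 214.2 = 40.8 → 41
  G: 0 + 0 = 0 → 0
  B: 255 − 214.2 = 40.8 → 41
rgb(41, 0, 41) = #290029.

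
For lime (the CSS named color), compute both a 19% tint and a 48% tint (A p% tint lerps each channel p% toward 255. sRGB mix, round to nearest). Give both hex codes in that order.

#30ff30, #7aff7a

CSS lime is rgb(0, 255, 0).
19% tint:
  R: 0 + 0.19×(255−0) = 0 + 48.45 = 48.45 → 48
  G: 255 + 0.19×(255−255) = 255 + 0 = 255 → 255
  B: 0 + 0.19×(255−0) = 0 + 48.45 = 48.45 → 48
  → #30ff30
48% tint:
  R: 0 + 122.4 = 122.4 → 122
  G: 255 + 0.48×(255−255) = 255 + 0 = 255 → 255
  B: 0 + 0.48×(255−0) = 0 + 122.4 = 122.4 → 122
  → #7aff7a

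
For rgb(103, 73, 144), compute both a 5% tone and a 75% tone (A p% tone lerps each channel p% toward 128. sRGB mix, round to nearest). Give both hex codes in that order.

5% tone:
  R: 103 + 1.25 = 104.25 → 104
  G: 73 + 0.05×(128−73) = 73 + 2.75 = 75.75 → 76
  B: 144 − 0.8 = 143.2 → 143
  → #684C8F
75% tone:
  R: 103 + 0.75×(128−103) = 103 + 18.75 = 121.75 → 122
  G: 73 + 41.25 = 114.25 → 114
  B: 144 − 12 = 132 → 132
  → #7A7284

#684C8F, #7A7284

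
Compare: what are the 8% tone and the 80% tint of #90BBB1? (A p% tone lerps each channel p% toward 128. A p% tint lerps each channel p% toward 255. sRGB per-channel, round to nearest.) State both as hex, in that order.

#8FB6AD, #E9F1EF

#90BBB1 is rgb(144, 187, 177).
8% tone:
  R: 144 − 1.28 = 142.72 → 143
  G: 187 + 0.08×(128−187) = 187 − 4.72 = 182.28 → 182
  B: 177 − 3.92 = 173.08 → 173
  → #8FB6AD
80% tint:
  R: 144 + 0.8×(255−144) = 144 + 88.8 = 232.8 → 233
  G: 187 + 54.4 = 241.4 → 241
  B: 177 + 0.8×(255−177) = 177 + 62.4 = 239.4 → 239
  → #E9F1EF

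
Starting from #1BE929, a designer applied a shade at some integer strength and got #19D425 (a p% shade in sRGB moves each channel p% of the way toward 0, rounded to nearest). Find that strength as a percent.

#1BE929 is rgb(27, 233, 41); #19D425 is rgb(25, 212, 37).
On the G channel (widest range): 212 ≈ 233 + (p/100)(0 − 233), so p ≈ 100×(212 − 233)/(0 − 233) = -2100/-233 = 9.01.
p = 9 reproduces all three channels after rounding.

9%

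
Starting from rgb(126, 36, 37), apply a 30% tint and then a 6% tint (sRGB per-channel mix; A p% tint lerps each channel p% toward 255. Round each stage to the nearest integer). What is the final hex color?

#AA6F6F

Per channel, c → c + 0.3(255 − c):
  R: 126 + 38.7 = 164.7 → 165
  G: 36 + 0.3×(255−36) = 36 + 65.7 = 101.7 → 102
  B: 37 + 0.3×(255−37) = 37 + 65.4 = 102.4 → 102
After the tint: rgb(165, 102, 102) = #A56666.
Lerp each channel 6% toward 255:
  R: 165 + 0.06×(255−165) = 165 + 5.4 = 170.4 → 170
  G: 102 + 9.18 = 111.18 → 111
  B: 102 + 9.18 = 111.18 → 111
rgb(170, 111, 111) = #AA6F6F.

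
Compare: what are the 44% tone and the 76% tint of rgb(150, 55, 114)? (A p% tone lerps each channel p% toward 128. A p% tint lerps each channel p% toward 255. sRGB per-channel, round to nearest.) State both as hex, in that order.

44% tone:
  R: 150 − 9.68 = 140.32 → 140
  G: 55 + 0.44×(128−55) = 55 + 32.12 = 87.12 → 87
  B: 114 + 0.44×(128−114) = 114 + 6.16 = 120.16 → 120
  → #8C5778
76% tint:
  R: 150 + 0.76×(255−150) = 150 + 79.8 = 229.8 → 230
  G: 55 + 152 = 207 → 207
  B: 114 + 0.76×(255−114) = 114 + 107.16 = 221.16 → 221
  → #E6CFDD

#8C5778, #E6CFDD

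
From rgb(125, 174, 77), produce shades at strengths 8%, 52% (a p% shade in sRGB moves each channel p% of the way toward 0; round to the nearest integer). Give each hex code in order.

#73A047, #3C5425

8%: (125 − 10 = 115→115, 174 − 13.92 = 160.08→160, 77 − 6.16 = 70.84→71) → #73A047
52%: (125 − 65 = 60→60, 174 − 90.48 = 83.52→84, 77 − 40.04 = 36.96→37) → #3C5425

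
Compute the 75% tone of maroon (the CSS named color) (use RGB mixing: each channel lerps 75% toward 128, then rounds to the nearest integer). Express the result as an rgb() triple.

CSS maroon is rgb(128, 0, 0).
Lerp each channel 75% toward 128:
  R: 128 + 0.75×(128−128) = 128 + 0 = 128 → 128
  G: 0 + 96 = 96 → 96
  B: 0 + 0.75×(128−0) = 0 + 96 = 96 → 96

rgb(128, 96, 96)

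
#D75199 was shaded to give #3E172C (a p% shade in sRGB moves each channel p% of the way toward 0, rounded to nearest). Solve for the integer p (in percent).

#D75199 is rgb(215, 81, 153); #3E172C is rgb(62, 23, 44).
On the R channel (widest range): 62 ≈ 215 + (p/100)(0 − 215), so p ≈ 100×(62 − 215)/(0 − 215) = -15300/-215 = 71.16.
p = 71 reproduces all three channels after rounding.

71%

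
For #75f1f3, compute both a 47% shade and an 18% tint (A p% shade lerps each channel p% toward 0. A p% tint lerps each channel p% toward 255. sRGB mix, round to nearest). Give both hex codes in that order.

#75f1f3 is rgb(117, 241, 243).
47% shade:
  R: 117 + 0.47×(0−117) = 117 − 54.99 = 62.01 → 62
  G: 241 − 113.27 = 127.73 → 128
  B: 243 − 114.21 = 128.79 → 129
  → #3e8081
18% tint:
  R: 117 + 24.84 = 141.84 → 142
  G: 241 + 0.18×(255−241) = 241 + 2.52 = 243.52 → 244
  B: 243 + 0.18×(255−243) = 243 + 2.16 = 245.16 → 245
  → #8ef4f5

#3e8081, #8ef4f5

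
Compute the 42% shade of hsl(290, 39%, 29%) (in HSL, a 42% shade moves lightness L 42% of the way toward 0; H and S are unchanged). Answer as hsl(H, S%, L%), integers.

hsl(290, 39%, 17%)

L moves 42% from 29 toward 0: 29 − 12.18 = 16.82 → 17.
H and S are unchanged.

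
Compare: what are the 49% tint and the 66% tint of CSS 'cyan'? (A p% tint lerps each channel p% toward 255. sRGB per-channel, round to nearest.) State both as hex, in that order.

CSS cyan is rgb(0, 255, 255).
49% tint:
  R: 0 + 0.49×(255−0) = 0 + 124.95 = 124.95 → 125
  G: 255 + 0 = 255 → 255
  B: 255 + 0 = 255 → 255
  → #7DFFFF
66% tint:
  R: 0 + 0.66×(255−0) = 0 + 168.3 = 168.3 → 168
  G: 255 + 0 = 255 → 255
  B: 255 + 0 = 255 → 255
  → #A8FFFF

#7DFFFF, #A8FFFF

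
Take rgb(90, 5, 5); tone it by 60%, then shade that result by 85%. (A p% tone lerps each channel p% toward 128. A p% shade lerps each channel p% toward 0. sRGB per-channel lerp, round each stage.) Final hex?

A 60% tone moves each channel 60% toward 128:
  R: 90 + 22.8 = 112.8 → 113
  G: 5 + 73.8 = 78.8 → 79
  B: 5 + 0.6×(128−5) = 5 + 73.8 = 78.8 → 79
After the tone: rgb(113, 79, 79) = #714f4f.
Lerp each channel 85% toward 0:
  R: 113 + 0.85×(0−113) = 113 − 96.05 = 16.95 → 17
  G: 79 + 0.85×(0−79) = 79 − 67.15 = 11.85 → 12
  B: 79 − 67.15 = 11.85 → 12
rgb(17, 12, 12) = #110c0c.

#110c0c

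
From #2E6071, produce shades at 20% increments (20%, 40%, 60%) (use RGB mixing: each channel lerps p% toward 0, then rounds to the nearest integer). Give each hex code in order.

#2E6071 is rgb(46, 96, 113).
20%: (46 − 9.2 = 36.8→37, 96 − 19.2 = 76.8→77, 113 − 22.6 = 90.4→90) → #254D5A
40%: (46 − 18.4 = 27.6→28, 96 − 38.4 = 57.6→58, 113 − 45.2 = 67.8→68) → #1C3A44
60%: (46 − 27.6 = 18.4→18, 96 − 57.6 = 38.4→38, 113 − 67.8 = 45.2→45) → #12262D

#254D5A, #1C3A44, #12262D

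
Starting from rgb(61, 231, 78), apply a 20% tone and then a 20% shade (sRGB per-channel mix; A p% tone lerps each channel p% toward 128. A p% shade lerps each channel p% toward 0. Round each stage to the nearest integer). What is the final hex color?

#3BA846

A 20% tone moves each channel 20% toward 128:
  R: 61 + 0.2×(128−61) = 61 + 13.4 = 74.4 → 74
  G: 231 − 20.6 = 210.4 → 210
  B: 78 + 10 = 88 → 88
After the tone: rgb(74, 210, 88) = #4AD258.
Lerp each channel 20% toward 0:
  R: 74 − 14.8 = 59.2 → 59
  G: 210 + 0.2×(0−210) = 210 − 42 = 168 → 168
  B: 88 − 17.6 = 70.4 → 70
rgb(59, 168, 70) = #3BA846.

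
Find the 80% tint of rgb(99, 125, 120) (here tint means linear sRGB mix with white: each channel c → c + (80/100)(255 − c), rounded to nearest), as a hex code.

Lerp each channel 80% toward 255:
  R: 99 + 0.8×(255−99) = 99 + 124.8 = 223.8 → 224
  G: 125 + 0.8×(255−125) = 125 + 104 = 229 → 229
  B: 120 + 0.8×(255−120) = 120 + 108 = 228 → 228
rgb(224, 229, 228) = #E0E5E4.

#E0E5E4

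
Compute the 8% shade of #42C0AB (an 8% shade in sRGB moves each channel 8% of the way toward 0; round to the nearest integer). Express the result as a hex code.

#42C0AB is rgb(66, 192, 171).
An 8% shade moves each channel 8% toward 0:
  R: 66 − 5.28 = 60.72 → 61
  G: 192 − 15.36 = 176.64 → 177
  B: 171 + 0.08×(0−171) = 171 − 13.68 = 157.32 → 157
rgb(61, 177, 157) = #3DB19D.

#3DB19D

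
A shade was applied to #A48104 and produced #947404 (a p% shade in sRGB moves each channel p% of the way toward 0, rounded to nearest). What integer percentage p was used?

#A48104 is rgb(164, 129, 4); #947404 is rgb(148, 116, 4).
On the R channel (widest range): 148 ≈ 164 + (p/100)(0 − 164), so p ≈ 100×(148 − 164)/(0 − 164) = -1600/-164 = 9.76.
p = 10 reproduces all three channels after rounding.

10%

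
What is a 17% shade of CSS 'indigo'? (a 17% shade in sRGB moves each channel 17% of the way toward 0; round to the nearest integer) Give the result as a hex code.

#3e006c

CSS indigo is rgb(75, 0, 130).
A 17% shade moves each channel 17% toward 0:
  R: 75 − 12.75 = 62.25 → 62
  G: 0 + 0 = 0 → 0
  B: 130 − 22.1 = 107.9 → 108
rgb(62, 0, 108) = #3e006c.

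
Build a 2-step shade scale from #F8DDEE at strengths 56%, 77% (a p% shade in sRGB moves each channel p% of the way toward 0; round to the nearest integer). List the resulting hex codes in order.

#F8DDEE is rgb(248, 221, 238).
56%: (248 − 138.88 = 109.12→109, 221 − 123.76 = 97.24→97, 238 − 133.28 = 104.72→105) → #6D6169
77%: (248 − 190.96 = 57.04→57, 221 − 170.17 = 50.83→51, 238 − 183.26 = 54.74→55) → #393337

#6D6169, #393337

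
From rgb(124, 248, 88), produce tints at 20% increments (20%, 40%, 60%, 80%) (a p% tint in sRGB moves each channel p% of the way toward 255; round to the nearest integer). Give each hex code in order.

20%: (124 + 26.2 = 150.2→150, 248 + 1.4 = 249.4→249, 88 + 33.4 = 121.4→121) → #96F979
40%: (124 + 52.4 = 176.4→176, 248 + 2.8 = 250.8→251, 88 + 66.8 = 154.8→155) → #B0FB9B
60%: (124 + 78.6 = 202.6→203, 248 + 4.2 = 252.2→252, 88 + 100.2 = 188.2→188) → #CBFCBC
80%: (124 + 104.8 = 228.8→229, 248 + 5.6 = 253.6→254, 88 + 133.6 = 221.6→222) → #E5FEDE

#96F979, #B0FB9B, #CBFCBC, #E5FEDE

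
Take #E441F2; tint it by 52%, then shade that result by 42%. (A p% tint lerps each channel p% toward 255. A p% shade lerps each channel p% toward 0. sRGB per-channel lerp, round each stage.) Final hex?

#8C5F90

#E441F2 is rgb(228, 65, 242).
Lerp each channel 52% toward 255:
  R: 228 + 0.52×(255−228) = 228 + 14.04 = 242.04 → 242
  G: 65 + 0.52×(255−65) = 65 + 98.8 = 163.8 → 164
  B: 242 + 0.52×(255−242) = 242 + 6.76 = 248.76 → 249
After the tint: rgb(242, 164, 249) = #F2A4F9.
A 42% shade moves each channel 42% toward 0:
  R: 242 + 0.42×(0−242) = 242 − 101.64 = 140.36 → 140
  G: 164 − 68.88 = 95.12 → 95
  B: 249 + 0.42×(0−249) = 249 − 104.58 = 144.42 → 144
rgb(140, 95, 144) = #8C5F90.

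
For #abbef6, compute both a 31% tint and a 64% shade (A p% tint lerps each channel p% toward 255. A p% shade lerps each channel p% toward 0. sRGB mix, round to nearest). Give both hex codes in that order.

#abbef6 is rgb(171, 190, 246).
31% tint:
  R: 171 + 26.04 = 197.04 → 197
  G: 190 + 20.15 = 210.15 → 210
  B: 246 + 0.31×(255−246) = 246 + 2.79 = 248.79 → 249
  → #c5d2f9
64% shade:
  R: 171 + 0.64×(0−171) = 171 − 109.44 = 61.56 → 62
  G: 190 + 0.64×(0−190) = 190 − 121.6 = 68.4 → 68
  B: 246 + 0.64×(0−246) = 246 − 157.44 = 88.56 → 89
  → #3e4459

#c5d2f9, #3e4459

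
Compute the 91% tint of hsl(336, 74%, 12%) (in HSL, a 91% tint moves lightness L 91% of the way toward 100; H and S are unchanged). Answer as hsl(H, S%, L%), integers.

L moves 91% from 12 toward 100: 12 + 80.08 = 92.08 → 92.
H and S are unchanged.

hsl(336, 74%, 92%)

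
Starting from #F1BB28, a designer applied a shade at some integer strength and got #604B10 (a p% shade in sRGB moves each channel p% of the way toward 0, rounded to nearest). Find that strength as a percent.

#F1BB28 is rgb(241, 187, 40); #604B10 is rgb(96, 75, 16).
On the R channel (widest range): 96 ≈ 241 + (p/100)(0 − 241), so p ≈ 100×(96 − 241)/(0 − 241) = -14500/-241 = 60.17.
p = 60 reproduces all three channels after rounding.

60%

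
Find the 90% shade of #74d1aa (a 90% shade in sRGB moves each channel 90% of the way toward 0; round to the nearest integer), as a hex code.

#0c1511

#74d1aa is rgb(116, 209, 170).
A 90% shade moves each channel 90% toward 0:
  R: 116 − 104.4 = 11.6 → 12
  G: 209 + 0.9×(0−209) = 209 − 188.1 = 20.9 → 21
  B: 170 − 153 = 17 → 17
rgb(12, 21, 17) = #0c1511.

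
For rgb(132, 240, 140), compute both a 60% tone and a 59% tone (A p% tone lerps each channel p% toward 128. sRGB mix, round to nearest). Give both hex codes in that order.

60% tone:
  R: 132 − 2.4 = 129.6 → 130
  G: 240 − 67.2 = 172.8 → 173
  B: 140 − 7.2 = 132.8 → 133
  → #82ad85
59% tone:
  R: 132 + 0.59×(128−132) = 132 − 2.36 = 129.64 → 130
  G: 240 + 0.59×(128−240) = 240 − 66.08 = 173.92 → 174
  B: 140 − 7.08 = 132.92 → 133
  → #82ae85

#82ad85, #82ae85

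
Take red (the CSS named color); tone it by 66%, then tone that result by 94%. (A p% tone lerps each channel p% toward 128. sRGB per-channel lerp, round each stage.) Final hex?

#837d7d

CSS red is rgb(255, 0, 0).
Lerp each channel 66% toward 128:
  R: 255 + 0.66×(128−255) = 255 − 83.82 = 171.18 → 171
  G: 0 + 0.66×(128−0) = 0 + 84.48 = 84.48 → 84
  B: 0 + 0.66×(128−0) = 0 + 84.48 = 84.48 → 84
After the tone: rgb(171, 84, 84) = #ab5454.
A 94% tone moves each channel 94% toward 128:
  R: 171 − 40.42 = 130.58 → 131
  G: 84 + 0.94×(128−84) = 84 + 41.36 = 125.36 → 125
  B: 84 + 41.36 = 125.36 → 125
rgb(131, 125, 125) = #837d7d.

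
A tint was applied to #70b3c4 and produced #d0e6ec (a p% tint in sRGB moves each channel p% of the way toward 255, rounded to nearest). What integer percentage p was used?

#70b3c4 is rgb(112, 179, 196); #d0e6ec is rgb(208, 230, 236).
On the R channel (widest range): 208 ≈ 112 + (p/100)(255 − 112), so p ≈ 100×(208 − 112)/(255 − 112) = 9600/143 = 67.13.
p = 67 reproduces all three channels after rounding.

67%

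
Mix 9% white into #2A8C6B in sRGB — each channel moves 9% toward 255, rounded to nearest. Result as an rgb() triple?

#2A8C6B is rgb(42, 140, 107).
Lerp each channel 9% toward 255:
  R: 42 + 0.09×(255−42) = 42 + 19.17 = 61.17 → 61
  G: 140 + 0.09×(255−140) = 140 + 10.35 = 150.35 → 150
  B: 107 + 0.09×(255−107) = 107 + 13.32 = 120.32 → 120

rgb(61, 150, 120)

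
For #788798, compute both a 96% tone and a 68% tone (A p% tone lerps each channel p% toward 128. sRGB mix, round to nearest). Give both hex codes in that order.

#788798 is rgb(120, 135, 152).
96% tone:
  R: 120 + 0.96×(128−120) = 120 + 7.68 = 127.68 → 128
  G: 135 + 0.96×(128−135) = 135 − 6.72 = 128.28 → 128
  B: 152 − 23.04 = 128.96 → 129
  → #808081
68% tone:
  R: 120 + 5.44 = 125.44 → 125
  G: 135 − 4.76 = 130.24 → 130
  B: 152 + 0.68×(128−152) = 152 − 16.32 = 135.68 → 136
  → #7D8288

#808081, #7D8288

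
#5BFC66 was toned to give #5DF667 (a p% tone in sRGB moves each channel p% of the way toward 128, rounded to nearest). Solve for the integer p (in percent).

5%

#5BFC66 is rgb(91, 252, 102); #5DF667 is rgb(93, 246, 103).
On the G channel (widest range): 246 ≈ 252 + (p/100)(128 − 252), so p ≈ 100×(246 − 252)/(128 − 252) = -600/-124 = 4.84.
p = 5 reproduces all three channels after rounding.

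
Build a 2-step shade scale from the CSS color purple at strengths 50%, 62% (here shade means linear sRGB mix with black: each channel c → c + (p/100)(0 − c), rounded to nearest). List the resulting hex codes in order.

#400040, #310031

CSS purple is rgb(128, 0, 128).
50%: (128 − 64 = 64→64, 0→0, 128 − 64 = 64→64) → #400040
62%: (128 − 79.36 = 48.64→49, 0→0, 128 − 79.36 = 48.64→49) → #310031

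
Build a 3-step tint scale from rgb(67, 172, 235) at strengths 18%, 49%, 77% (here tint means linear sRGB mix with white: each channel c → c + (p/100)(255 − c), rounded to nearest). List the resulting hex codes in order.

#65BBEF, #9FD5F5, #D4ECFA

18%: (67 + 33.84 = 100.84→101, 172 + 14.94 = 186.94→187, 235 + 3.6 = 238.6→239) → #65BBEF
49%: (67 + 92.12 = 159.12→159, 172 + 40.67 = 212.67→213, 235 + 9.8 = 244.8→245) → #9FD5F5
77%: (67 + 144.76 = 211.76→212, 172 + 63.91 = 235.91→236, 235 + 15.4 = 250.4→250) → #D4ECFA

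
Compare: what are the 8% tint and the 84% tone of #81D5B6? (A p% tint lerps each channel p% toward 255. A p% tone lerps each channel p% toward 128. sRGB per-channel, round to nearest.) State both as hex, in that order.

#8BD8BC, #808E89

#81D5B6 is rgb(129, 213, 182).
8% tint:
  R: 129 + 0.08×(255−129) = 129 + 10.08 = 139.08 → 139
  G: 213 + 3.36 = 216.36 → 216
  B: 182 + 5.84 = 187.84 → 188
  → #8BD8BC
84% tone:
  R: 129 + 0.84×(128−129) = 129 − 0.84 = 128.16 → 128
  G: 213 + 0.84×(128−213) = 213 − 71.4 = 141.6 → 142
  B: 182 − 45.36 = 136.64 → 137
  → #808E89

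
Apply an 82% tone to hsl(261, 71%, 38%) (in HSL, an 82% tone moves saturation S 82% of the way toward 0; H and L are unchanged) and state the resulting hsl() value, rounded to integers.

hsl(261, 13%, 38%)

S moves 82% from 71 toward 0: 71 − 58.22 = 12.78 → 13.
H and L are unchanged.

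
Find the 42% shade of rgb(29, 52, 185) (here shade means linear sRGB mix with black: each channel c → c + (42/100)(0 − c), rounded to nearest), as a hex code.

#111E6B

Per channel, c → c + 0.42(0 − c):
  R: 29 + 0.42×(0−29) = 29 − 12.18 = 16.82 → 17
  G: 52 + 0.42×(0−52) = 52 − 21.84 = 30.16 → 30
  B: 185 + 0.42×(0−185) = 185 − 77.7 = 107.3 → 107
rgb(17, 30, 107) = #111E6B.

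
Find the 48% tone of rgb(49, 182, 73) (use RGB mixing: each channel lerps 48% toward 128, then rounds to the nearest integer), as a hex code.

#579C63

Lerp each channel 48% toward 128:
  R: 49 + 0.48×(128−49) = 49 + 37.92 = 86.92 → 87
  G: 182 − 25.92 = 156.08 → 156
  B: 73 + 26.4 = 99.4 → 99
rgb(87, 156, 99) = #579C63.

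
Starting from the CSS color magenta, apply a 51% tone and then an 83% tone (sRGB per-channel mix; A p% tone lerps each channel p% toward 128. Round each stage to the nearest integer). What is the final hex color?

CSS magenta is rgb(255, 0, 255).
Per channel, c → c + 0.51(128 − c):
  R: 255 + 0.51×(128−255) = 255 − 64.77 = 190.23 → 190
  G: 0 + 65.28 = 65.28 → 65
  B: 255 + 0.51×(128−255) = 255 − 64.77 = 190.23 → 190
After the tone: rgb(190, 65, 190) = #BE41BE.
An 83% tone moves each channel 83% toward 128:
  R: 190 + 0.83×(128−190) = 190 − 51.46 = 138.54 → 139
  G: 65 + 52.29 = 117.29 → 117
  B: 190 − 51.46 = 138.54 → 139
rgb(139, 117, 139) = #8B758B.

#8B758B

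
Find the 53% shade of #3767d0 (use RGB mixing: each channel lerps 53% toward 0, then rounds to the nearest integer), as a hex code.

#1a3062

#3767d0 is rgb(55, 103, 208).
Lerp each channel 53% toward 0:
  R: 55 + 0.53×(0−55) = 55 − 29.15 = 25.85 → 26
  G: 103 + 0.53×(0−103) = 103 − 54.59 = 48.41 → 48
  B: 208 + 0.53×(0−208) = 208 − 110.24 = 97.76 → 98
rgb(26, 48, 98) = #1a3062.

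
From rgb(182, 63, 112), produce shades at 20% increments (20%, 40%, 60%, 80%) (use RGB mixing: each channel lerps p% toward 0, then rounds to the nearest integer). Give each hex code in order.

20%: (182 − 36.4 = 145.6→146, 63 − 12.6 = 50.4→50, 112 − 22.4 = 89.6→90) → #92325A
40%: (182 − 72.8 = 109.2→109, 63 − 25.2 = 37.8→38, 112 − 44.8 = 67.2→67) → #6D2643
60%: (182 − 109.2 = 72.8→73, 63 − 37.8 = 25.2→25, 112 − 67.2 = 44.8→45) → #49192D
80%: (182 − 145.6 = 36.4→36, 63 − 50.4 = 12.6→13, 112 − 89.6 = 22.4→22) → #240D16

#92325A, #6D2643, #49192D, #240D16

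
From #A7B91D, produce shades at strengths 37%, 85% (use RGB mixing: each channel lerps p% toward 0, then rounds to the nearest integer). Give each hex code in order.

#A7B91D is rgb(167, 185, 29).
37%: (167 − 61.79 = 105.21→105, 185 − 68.45 = 116.55→117, 29 − 10.73 = 18.27→18) → #697512
85%: (167 − 141.95 = 25.05→25, 185 − 157.25 = 27.75→28, 29 − 24.65 = 4.35→4) → #191C04

#697512, #191C04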